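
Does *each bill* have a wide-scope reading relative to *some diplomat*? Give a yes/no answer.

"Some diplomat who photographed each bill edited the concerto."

Structurally, *each bill* is inside the relative clause *who photographed each bill*.
Quantifiers inside a relative clause are trapped there; the RC boundary blocks QR.
So the wide-scope reading for *each bill* is blocked.
(Only the surface reading survives: one fixed diplomat with respect to all the relevant bills.)

No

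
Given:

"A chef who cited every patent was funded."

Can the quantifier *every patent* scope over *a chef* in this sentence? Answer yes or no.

No

Structurally, *every patent* is inside the relative clause *who cited every patent*.
Quantifiers inside a relative clause are trapped there; the RC boundary blocks QR.
The inverse ordering *every patent* > *a chef* is therefore underivable.
(Only the surface reading survives: one fixed chef with respect to all the relevant patents.)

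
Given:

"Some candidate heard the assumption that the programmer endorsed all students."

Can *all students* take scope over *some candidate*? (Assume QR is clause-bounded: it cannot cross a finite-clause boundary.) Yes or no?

No

*all students* occurs within the complex NP *the assumption that the programmer endorsed all students*.
The complex NP is opaque for QR — the quantifier is frozen inside the noun's complement.
*all students* is confined to the island and cannot take scope over *some candidate*.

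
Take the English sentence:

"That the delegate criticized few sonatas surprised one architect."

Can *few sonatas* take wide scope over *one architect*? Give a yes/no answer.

Structurally, *few sonatas* is inside the sentential subject *that the delegate criticized few sonatas*.
Subjects — clausal subjects included — are islands for extraction, and QR is no exception.
*few sonatas* is confined to the island and cannot take scope over *one architect*.

No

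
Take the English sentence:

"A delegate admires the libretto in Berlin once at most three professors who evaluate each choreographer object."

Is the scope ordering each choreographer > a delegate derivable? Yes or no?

No

Structurally, *each choreographer* is inside the relative clause *who evaluate each choreographer*, which is itself inside the adjunct *once at most three professors who evaluate each choreographer object*.
Even if one barrier were somehow void, the other would still block QR.
So *each choreographer* cannot raise high enough to outscope *a delegate*; only the surface ordering *a delegate* > *each choreographer* is available.
(Only the surface reading survives: one fixed delegate with respect to all the relevant choreographers.)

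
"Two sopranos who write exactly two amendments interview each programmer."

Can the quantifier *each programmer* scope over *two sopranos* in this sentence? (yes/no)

The RC *who write exactly two amendments* is an island, but *each programmer* is not inside it — it is the matrix object, a clausemate of *two sopranos*.
No island intervenes, so both surface and inverse scope are derivable.

Yes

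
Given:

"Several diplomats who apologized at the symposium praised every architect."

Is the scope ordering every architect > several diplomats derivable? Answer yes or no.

The relative clause *who apologized at the symposium* modifies *several diplomats*, but *every architect* is not inside that relative clause — it is an argument of the matrix verb.
Ordinary QR to a clause-peripheral position gives the wide-scope LF for the lower DP.

Yes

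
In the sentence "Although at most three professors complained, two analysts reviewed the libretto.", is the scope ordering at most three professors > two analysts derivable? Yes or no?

No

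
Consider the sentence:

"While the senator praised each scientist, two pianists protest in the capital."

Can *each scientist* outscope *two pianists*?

No

*each scientist* sits inside the adjunct clause *while the senator praised each scientist*.
Since the clause is an adjunct (not a complement), the Adjunct Condition blocks QR across its edge.
So *each scientist* cannot raise to a position above *two pianists*.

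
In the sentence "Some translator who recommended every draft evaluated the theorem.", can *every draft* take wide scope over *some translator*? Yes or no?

No

The target quantifier *every draft* is part of the relative clause *who recommended every draft*.
Relative clauses block scope extraction: QR cannot target a position outside the modified NP.
So the wide-scope reading for *every draft* is blocked.
(Only the surface reading survives: one fixed translator with respect to all the relevant drafts.)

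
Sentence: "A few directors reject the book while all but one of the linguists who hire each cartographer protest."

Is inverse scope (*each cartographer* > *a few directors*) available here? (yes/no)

No

*each cartographer* sits inside the relative clause *who hire each cartographer*, which is itself inside the adjunct *while all but one of the linguists who hire each cartographer protest*.
Nested islands: the RC island is itself inside an adjunct island, so wide scope is doubly excluded.
So *each cartographer* cannot raise high enough to outscope *a few directors*; only the surface ordering *a few directors* > *each cartographer* is available.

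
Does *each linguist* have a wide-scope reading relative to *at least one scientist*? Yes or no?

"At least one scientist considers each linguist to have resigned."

Yes

*each linguist* is the subject of an ECM infinitive — the infinitival complement of an ECM verb is not a scope island, so *each linguist* can raise into the matrix clause.
Ordinary QR to a clause-peripheral position gives the wide-scope LF for the lower DP.
So *each linguist* > *at least one scientist* is among the available readings.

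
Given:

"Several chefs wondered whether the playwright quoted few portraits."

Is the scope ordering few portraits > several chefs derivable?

*few portraits* is embedded in the embedded question *whether the playwright quoted few portraits*.
Embedded questions are wh-islands: a quantifier inside an indirect question cannot QR into the matrix clause.
*few portraits* is confined to the island and cannot take scope over *several chefs*.

No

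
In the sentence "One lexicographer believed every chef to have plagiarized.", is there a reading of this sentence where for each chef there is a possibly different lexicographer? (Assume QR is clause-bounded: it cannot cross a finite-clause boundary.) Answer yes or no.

The paraphrase describes the scope ordering *every chef* > *one lexicographer*.
*every chef* is the subject of an ECM infinitive — the infinitival complement of an ECM verb is not a scope island, so *every chef* can raise into the matrix clause.
No island intervenes, so both surface and inverse scope are derivable.
The sentence is scopally ambiguous between *one lexicographer* > *every chef* and *every chef* > *one lexicographer*.

Yes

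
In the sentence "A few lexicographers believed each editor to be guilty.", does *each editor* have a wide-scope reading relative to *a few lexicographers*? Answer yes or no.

This is an ECM construction: *each editor* is the infinitival subject, Case-marked by the matrix verb, and the infinitive is transparent for QR.
With no island boundary between them, the object can take inverse scope over the subject via ordinary QR within the clause.
So *each editor* > *a few lexicographers* is among the available readings.

Yes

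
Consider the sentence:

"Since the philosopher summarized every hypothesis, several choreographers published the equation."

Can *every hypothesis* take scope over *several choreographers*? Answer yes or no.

No

Structurally, *every hypothesis* is inside the adjunct clause *since the philosopher summarized every hypothesis*.
Since the clause is an adjunct (not a complement), the Adjunct Condition blocks QR across its edge.
There is no licit LF on which *every hypothesis* c-commands *several choreographers*.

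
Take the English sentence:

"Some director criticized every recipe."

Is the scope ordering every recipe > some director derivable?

Yes

*every recipe* and *some director* are in the same minimal clause.
Nothing blocks QR of the lower DP to a position above the higher one, so inverse scope is available.
The sentence is scopally ambiguous between *some director* > *every recipe* and *every recipe* > *some director*.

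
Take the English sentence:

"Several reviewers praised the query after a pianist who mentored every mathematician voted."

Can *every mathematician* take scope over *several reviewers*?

Structurally, *every mathematician* is inside the relative clause *who mentored every mathematician*, which is itself inside the adjunct *after a pianist who mentored every mathematician voted*.
Both the relative clause and the enclosing adjunct are scope islands; QR cannot cross either.
So *every mathematician* cannot raise to a position above *several reviewers*.

No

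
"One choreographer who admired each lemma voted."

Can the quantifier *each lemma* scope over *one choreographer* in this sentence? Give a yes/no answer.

No

*each lemma* sits inside the relative clause *who admired each lemma*.
Quantifiers inside a relative clause are trapped there; the RC boundary blocks QR.
So *each lemma* cannot raise to a position above *one choreographer*.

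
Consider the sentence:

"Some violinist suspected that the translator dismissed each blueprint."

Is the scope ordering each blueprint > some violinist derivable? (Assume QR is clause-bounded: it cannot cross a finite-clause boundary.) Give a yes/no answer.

Structurally, *each blueprint* is inside the finite complement clause *that the translator dismissed each blueprint*.
With QR restricted to its own tensed clause, the embedded quantifier cannot reach a matrix scope position.
The inverse ordering *each blueprint* > *some violinist* is therefore underivable.
(Only the surface reading survives: one fixed violinist with respect to all the relevant blueprints.)

No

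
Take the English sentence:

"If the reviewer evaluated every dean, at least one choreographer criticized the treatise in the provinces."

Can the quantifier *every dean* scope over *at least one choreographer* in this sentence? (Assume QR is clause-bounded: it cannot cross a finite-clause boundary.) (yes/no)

No

The DP *every dean* is contained in the adjunct clause *if the reviewer evaluated every dean*.
The adjunct-island constraint bars QR out of an adverbial clause.
The ordering *every dean* > *at least one choreographer* is therefore underivable.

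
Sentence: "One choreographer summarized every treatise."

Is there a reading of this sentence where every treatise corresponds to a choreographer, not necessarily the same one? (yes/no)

That reading corresponds to *every treatise* > *one choreographer*.
*every treatise* and *one choreographer* are in the same minimal clause.
Ordinary QR to a clause-peripheral position gives the wide-scope LF for the lower DP.
So *every treatise* > *one choreographer* is among the available readings.

Yes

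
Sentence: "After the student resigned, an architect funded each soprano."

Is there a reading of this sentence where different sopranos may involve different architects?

Yes

The described interpretation is the *each soprano* > *an architect* scoping.
The adjunct island is irrelevant here — *each soprano* and *an architect* are both in the matrix clause.
Nothing blocks QR of the lower DP to a position above the higher one, so inverse scope is available.
Both orderings are possible: *an architect* > *each soprano* and *each soprano* > *an architect*.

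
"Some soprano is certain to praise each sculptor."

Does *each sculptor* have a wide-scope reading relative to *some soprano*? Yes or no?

*each sculptor* is the object of the infinitival complement of a raising predicate; raising infinitives are transparent for QR, so the two DPs are in effect clausemates.
With no island boundary between them, the object can take inverse scope over the subject via ordinary QR within the clause.
So *each sculptor* > *some soprano* is among the available readings.

Yes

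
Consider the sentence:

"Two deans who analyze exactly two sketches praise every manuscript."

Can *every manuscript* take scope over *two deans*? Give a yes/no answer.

Yes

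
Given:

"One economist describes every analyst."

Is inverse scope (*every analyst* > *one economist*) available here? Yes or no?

Yes

*every analyst* and *one economist* are in the same minimal clause.
No island intervenes, so both surface and inverse scope are derivable.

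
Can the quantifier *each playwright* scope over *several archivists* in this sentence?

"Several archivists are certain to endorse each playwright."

*each playwright* is inside a raising infinitive, which is transparent to QR (no CP barrier), so it behaves as a matrix argument.
Ordinary QR to a clause-peripheral position gives the wide-scope LF for the lower DP.
Both orderings are possible: *several archivists* > *each playwright* and *each playwright* > *several archivists*.

Yes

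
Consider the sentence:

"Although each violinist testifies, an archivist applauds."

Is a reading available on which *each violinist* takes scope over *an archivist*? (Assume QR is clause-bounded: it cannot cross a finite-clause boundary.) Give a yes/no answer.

*each violinist* is embedded in the adjunct clause *although each violinist testifies*.
Since the clause is an adjunct (not a complement), the Adjunct Condition blocks QR across its edge.
There is no licit LF on which *each violinist* c-commands *an archivist*.

No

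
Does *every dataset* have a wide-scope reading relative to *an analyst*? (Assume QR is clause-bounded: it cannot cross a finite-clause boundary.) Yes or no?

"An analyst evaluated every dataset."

Yes

*every dataset* is the matrix object and *an analyst* the matrix subject; the two are clausemates.
Nothing blocks QR of the lower DP to a position above the higher one, so inverse scope is available.
So *every dataset* > *an analyst* is among the available readings.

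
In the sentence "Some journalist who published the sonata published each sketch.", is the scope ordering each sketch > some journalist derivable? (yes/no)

*each sketch* sits in the matrix clause, not in the relative clause on *some journalist*.
Since no island is crossed, the inverse ordering is licensed alongside surface scope.

Yes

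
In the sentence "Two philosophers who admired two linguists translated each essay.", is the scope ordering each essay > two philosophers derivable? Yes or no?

Yes

Although the sentence contains a relative clause (*who admired two linguists*), *each essay* is outside it, in the matrix VP.
Since no island is crossed, the inverse ordering is licensed alongside surface scope.
The sentence is scopally ambiguous between *two philosophers* > *each essay* and *each essay* > *two philosophers*.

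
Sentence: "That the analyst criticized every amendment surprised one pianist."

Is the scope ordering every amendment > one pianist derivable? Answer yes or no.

No

*every amendment* occurs within the sentential subject *that the analyst criticized every amendment*.
Sentential subjects are islands: a quantifier inside the subject clause cannot raise over the matrix predicate.
There is no licit LF on which *every amendment* c-commands *one pianist*.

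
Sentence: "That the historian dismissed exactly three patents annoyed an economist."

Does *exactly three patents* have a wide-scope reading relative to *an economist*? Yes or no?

*exactly three patents* sits inside the sentential subject *that the historian dismissed exactly three patents*.
The Sentential Subject Constraint rules out raising the quantifier out of the that-clause subject.
There is no licit LF on which *exactly three patents* c-commands *an economist*.

No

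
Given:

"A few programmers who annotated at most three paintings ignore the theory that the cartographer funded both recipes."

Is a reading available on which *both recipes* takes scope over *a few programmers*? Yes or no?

No

*both recipes* sits inside the complex NP *the theory that the cartographer funded both recipes*.
The complex NP is opaque for QR — the quantifier is frozen inside the noun's complement.
*both recipes* > *a few programmers* would require crossing that boundary, which is illicit.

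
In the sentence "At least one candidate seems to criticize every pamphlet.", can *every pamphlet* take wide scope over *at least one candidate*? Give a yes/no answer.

Yes

*every pamphlet* is inside a raising infinitive, which is transparent to QR (no CP barrier), so it behaves as a matrix argument.
Ordinary QR to a clause-peripheral position gives the wide-scope LF for the lower DP.
Both orderings are possible: *at least one candidate* > *every pamphlet* and *every pamphlet* > *at least one candidate*.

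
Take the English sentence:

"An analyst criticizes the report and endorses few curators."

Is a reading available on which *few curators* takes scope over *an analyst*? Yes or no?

No

The DP *few curators* is contained in one conjunct of the coordinate structure (*endorses few curators*).
QR out of a conjunct would have to apply non-ATB, which the CSC forbids.
*few curators* is confined to the island and cannot take scope over *an analyst*.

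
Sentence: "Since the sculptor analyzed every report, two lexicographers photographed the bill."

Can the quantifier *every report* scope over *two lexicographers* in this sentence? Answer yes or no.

*every report* occurs within the adjunct clause *since the sculptor analyzed every report*.
Adjunct clauses are scope islands: a quantifier inside an adjunct cannot raise into the matrix clause.
*every report* is confined to the island and cannot take scope over *two lexicographers*.

No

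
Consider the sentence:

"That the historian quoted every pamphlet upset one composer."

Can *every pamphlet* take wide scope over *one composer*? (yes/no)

No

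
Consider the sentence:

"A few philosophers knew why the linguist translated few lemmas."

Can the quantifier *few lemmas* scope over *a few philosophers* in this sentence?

The target quantifier *few lemmas* is part of the embedded question *why the linguist translated few lemmas*.
The wh-island constraint blocks QR out of an embedded interrogative.
*few lemmas* > *a few philosophers* would require crossing that boundary, which is illicit.

No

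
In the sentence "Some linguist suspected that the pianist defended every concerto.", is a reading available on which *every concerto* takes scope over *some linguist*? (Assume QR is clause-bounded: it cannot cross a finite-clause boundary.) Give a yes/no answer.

The DP *every concerto* is contained in the finite complement clause *that the pianist defended every concerto*.
QR is clause-bounded, so the finite complement is a scope island for the embedded quantifier.
There is no licit LF on which *every concerto* c-commands *some linguist*.
(Only the surface reading survives: one fixed linguist with respect to all the relevant concertos.)

No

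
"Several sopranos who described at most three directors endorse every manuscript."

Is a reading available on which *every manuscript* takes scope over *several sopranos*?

Yes

The RC *who described at most three directors* is an island, but *every manuscript* is not inside it — it is the matrix object, a clausemate of *several sopranos*.
QR within a single clause is free, so the lower quantifier may take scope over the higher one.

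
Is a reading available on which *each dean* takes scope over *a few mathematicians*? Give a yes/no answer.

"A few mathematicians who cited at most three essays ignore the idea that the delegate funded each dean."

The DP *each dean* is contained in the complex NP *the idea that the delegate funded each dean*.
A that-clause complement to a noun is an island; QR cannot cross the NP boundary.
*each dean* > *a few mathematicians* would require crossing that boundary, which is illicit.

No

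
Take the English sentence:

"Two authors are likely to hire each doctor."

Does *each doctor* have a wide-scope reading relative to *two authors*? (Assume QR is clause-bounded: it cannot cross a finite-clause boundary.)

*each doctor* is inside a raising infinitive, which is transparent to QR (no CP barrier), so it behaves as a matrix argument.
Clause-internal QR can adjoin the lower DP above the subject, yielding the inverse reading.
So *each doctor* > *two authors* is among the available readings.

Yes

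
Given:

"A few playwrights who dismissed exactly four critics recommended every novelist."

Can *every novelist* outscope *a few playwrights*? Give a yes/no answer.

Although the sentence contains a relative clause (*who dismissed exactly four critics*), *every novelist* is outside it, in the matrix VP.
With no island boundary between them, the object can take inverse scope over the subject via ordinary QR within the clause.

Yes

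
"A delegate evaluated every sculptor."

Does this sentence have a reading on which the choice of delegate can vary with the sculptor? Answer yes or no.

This is the *every sculptor* > *a delegate* reading.
Both DPs are arguments of the same predicate; there is no clause or island boundary between them.
Ordinary QR to a clause-peripheral position gives the wide-scope LF for the lower DP.

Yes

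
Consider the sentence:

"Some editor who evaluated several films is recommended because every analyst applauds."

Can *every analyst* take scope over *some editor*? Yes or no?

No

*every analyst* occurs within the adjunct clause *because every analyst applauds*.
Since the clause is an adjunct (not a complement), the Adjunct Condition blocks QR across its edge.
So *every analyst* cannot raise high enough to outscope *some editor*; only the surface ordering *some editor* > *every analyst* is available.
(Only the surface reading survives: one fixed editor with respect to all the relevant analysts.)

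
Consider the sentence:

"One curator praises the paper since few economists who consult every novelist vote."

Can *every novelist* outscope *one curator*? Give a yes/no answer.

Structurally, *every novelist* is inside the relative clause *who consult every novelist*, which is itself inside the adjunct *since few economists who consult every novelist vote*.
The quantifier would have to escape first the RC and then the adjunct — two independent island violations.
So *every novelist* cannot raise to a position above *one curator*.

No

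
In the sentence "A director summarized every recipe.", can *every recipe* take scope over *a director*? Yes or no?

*every recipe* and *a director* are in the same minimal clause.
Clause-internal QR can adjoin the lower DP above the subject, yielding the inverse reading.

Yes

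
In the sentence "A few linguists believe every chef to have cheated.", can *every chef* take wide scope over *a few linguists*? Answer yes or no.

Yes

The ECM infinitive is scope-transparent — *every chef* is free to raise above *a few linguists*.
Ordinary QR to a clause-peripheral position gives the wide-scope LF for the lower DP.
The sentence is scopally ambiguous between *a few linguists* > *every chef* and *every chef* > *a few linguists*.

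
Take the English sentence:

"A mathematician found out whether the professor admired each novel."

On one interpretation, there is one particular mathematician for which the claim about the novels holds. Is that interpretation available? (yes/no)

Yes

That reading corresponds to *a mathematician* > *each novel*.
Surface scope (*a mathematician* > *each novel*) is always derivable; islands only block QR, not in-situ interpretation.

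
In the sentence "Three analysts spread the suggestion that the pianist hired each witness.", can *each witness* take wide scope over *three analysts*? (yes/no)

No

Structurally, *each witness* is inside the complex NP *the suggestion that the pianist hired each witness*.
The Complex NP Constraint bars QR out of the complement clause of a noun.
*each witness* > *three analysts* would require crossing that boundary, which is illicit.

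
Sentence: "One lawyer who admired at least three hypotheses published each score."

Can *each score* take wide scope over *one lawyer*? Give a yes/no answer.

*each score* is a matrix argument; only *one lawyer* is modified by the relative clause *who admired at least three hypotheses*, so the RC island is irrelevant to the target quantifier.
Clause-internal QR can adjoin the lower DP above the subject, yielding the inverse reading.
So *each score* > *one lawyer* is among the available readings.

Yes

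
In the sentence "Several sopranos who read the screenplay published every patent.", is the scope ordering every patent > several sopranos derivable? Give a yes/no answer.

*every patent* sits in the matrix clause, not in the relative clause on *several sopranos*.
Clause-internal QR can adjoin the lower DP above the subject, yielding the inverse reading.
The sentence is scopally ambiguous between *several sopranos* > *every patent* and *every patent* > *several sopranos*.

Yes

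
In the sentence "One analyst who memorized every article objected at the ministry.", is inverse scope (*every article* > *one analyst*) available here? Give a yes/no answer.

Structurally, *every article* is inside the relative clause *who memorized every article*.
The relative clause forms an island for QR, so the quantifier is confined to the head noun's restrictor.
*every article* > *one analyst* would require crossing that boundary, which is illicit.
(Only the surface reading survives: one fixed analyst with respect to all the relevant articles.)

No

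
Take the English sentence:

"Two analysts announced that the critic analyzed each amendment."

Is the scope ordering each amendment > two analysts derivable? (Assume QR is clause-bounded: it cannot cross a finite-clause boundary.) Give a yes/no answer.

No

*each amendment* is embedded in the finite complement clause *that the critic analyzed each amendment*.
Finite CP is the ceiling for QR here, by assumption.
*each amendment* is confined to the island and cannot take scope over *two analysts*.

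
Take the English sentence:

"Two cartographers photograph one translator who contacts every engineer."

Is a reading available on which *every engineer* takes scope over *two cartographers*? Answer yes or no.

*every engineer* is embedded in the relative clause *who contacts every engineer* modifying *one translator*.
A relative clause is a scope island — quantifier raising cannot cross its boundary.
So *every engineer* cannot raise high enough to outscope *two cartographers*; only the surface ordering *two cartographers* > *every engineer* is available.

No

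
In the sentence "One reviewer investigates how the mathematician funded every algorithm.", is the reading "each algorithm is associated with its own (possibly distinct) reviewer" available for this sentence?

No

That reading corresponds to *every algorithm* > *one reviewer*.
*every algorithm* occurs within the embedded question *how the mathematician funded every algorithm*.
Embedded questions are wh-islands: a quantifier inside an indirect question cannot QR into the matrix clause.
So *every algorithm* cannot raise high enough to outscope *one reviewer*; only the surface ordering *one reviewer* > *every algorithm* is available.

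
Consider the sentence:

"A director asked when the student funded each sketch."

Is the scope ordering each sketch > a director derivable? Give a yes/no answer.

No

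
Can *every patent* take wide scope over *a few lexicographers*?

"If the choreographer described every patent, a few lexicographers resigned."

Structurally, *every patent* is inside the adjunct clause *if the choreographer described every patent*.
Adverbial clauses are not L-marked, so they are barriers for QR — the quantifier cannot escape the adjunct.
The ordering *every patent* > *a few lexicographers* is therefore underivable.

No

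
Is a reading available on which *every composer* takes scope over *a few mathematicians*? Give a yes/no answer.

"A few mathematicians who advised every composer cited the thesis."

The DP *every composer* is contained in the relative clause *who advised every composer*.
Quantifiers inside a relative clause are trapped there; the RC boundary blocks QR.
*every composer* is confined to the island and cannot take scope over *a few mathematicians*.

No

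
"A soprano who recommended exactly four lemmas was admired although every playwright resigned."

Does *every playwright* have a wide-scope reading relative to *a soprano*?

The target quantifier *every playwright* is part of the adjunct clause *although every playwright resigned*.
Since the clause is an adjunct (not a complement), the Adjunct Condition blocks QR across its edge.
So *every playwright* cannot raise high enough to outscope *a soprano*; only the surface ordering *a soprano* > *every playwright* is available.

No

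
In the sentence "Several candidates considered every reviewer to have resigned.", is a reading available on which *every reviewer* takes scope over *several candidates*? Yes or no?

This is an ECM construction: *every reviewer* is the infinitival subject, Case-marked by the matrix verb, and the infinitive is transparent for QR.
Nothing blocks QR of the lower DP to a position above the higher one, so inverse scope is available.

Yes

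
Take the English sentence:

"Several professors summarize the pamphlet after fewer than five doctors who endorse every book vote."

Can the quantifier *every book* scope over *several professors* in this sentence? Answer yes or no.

*every book* sits inside the relative clause *who endorse every book*, which is itself inside the adjunct *after fewer than five doctors who endorse every book vote*.
Nested islands: the RC island is itself inside an adjunct island, so wide scope is doubly excluded.
Hence only narrow scope for *every book* (under *several professors*) survives.

No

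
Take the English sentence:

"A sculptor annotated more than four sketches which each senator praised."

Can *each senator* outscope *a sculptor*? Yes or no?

The target quantifier *each senator* is part of the relative clause *which each senator praised* modifying *more than four sketches*.
QR out of a relative clause is ruled out by the relative-clause island constraint.
Hence only narrow scope for *each senator* (under *a sculptor*) survives.

No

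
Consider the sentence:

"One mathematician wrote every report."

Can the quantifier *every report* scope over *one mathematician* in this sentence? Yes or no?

*every report* is the matrix object and *one mathematician* the matrix subject; the two are clausemates.
Clause-internal QR can adjoin the lower DP above the subject, yielding the inverse reading.

Yes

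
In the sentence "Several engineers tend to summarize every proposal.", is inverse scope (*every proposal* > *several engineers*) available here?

Yes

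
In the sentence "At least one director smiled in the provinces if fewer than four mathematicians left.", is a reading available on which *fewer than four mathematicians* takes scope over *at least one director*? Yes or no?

*fewer than four mathematicians* sits inside the adjunct clause *if fewer than four mathematicians left*.
Adjunct clauses are scope islands: a quantifier inside an adjunct cannot raise into the matrix clause.
There is no licit LF on which *fewer than four mathematicians* c-commands *at least one director*.

No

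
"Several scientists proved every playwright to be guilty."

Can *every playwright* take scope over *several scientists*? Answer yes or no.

Yes

*every playwright* is an ECM subject; ECM complements are not islands, and the embedded quantifier may take matrix scope.
Since no island is crossed, the inverse ordering is licensed alongside surface scope.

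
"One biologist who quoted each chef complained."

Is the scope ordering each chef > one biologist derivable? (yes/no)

No

Structurally, *each chef* is inside the relative clause *who quoted each chef*.
QR out of a relative clause is ruled out by the relative-clause island constraint.
*each chef* > *one biologist* would require crossing that boundary, which is illicit.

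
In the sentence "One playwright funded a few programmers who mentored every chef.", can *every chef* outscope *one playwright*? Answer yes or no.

No

*every chef* is embedded in the relative clause *who mentored every chef* modifying *a few programmers*.
Relative clauses block scope extraction: QR cannot target a position outside the modified NP.
Hence only narrow scope for *every chef* (under *one playwright*) survives.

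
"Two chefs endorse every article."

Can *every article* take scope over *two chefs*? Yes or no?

Yes

Both DPs are arguments of the same predicate; there is no clause or island boundary between them.
QR within a single clause is free, so the lower quantifier may take scope over the higher one.
So *every article* > *two chefs* is among the available readings.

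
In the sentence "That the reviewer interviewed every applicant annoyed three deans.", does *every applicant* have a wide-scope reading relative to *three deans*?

No

The target quantifier *every applicant* is part of the sentential subject *that the reviewer interviewed every applicant*.
Subjects — clausal subjects included — are islands for extraction, and QR is no exception.
So *every applicant* cannot raise to a position above *three deans*.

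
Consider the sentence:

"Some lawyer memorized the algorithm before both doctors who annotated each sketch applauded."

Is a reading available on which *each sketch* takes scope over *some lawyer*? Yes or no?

*each sketch* sits inside the relative clause *who annotated each sketch*, which is itself inside the adjunct *before both doctors who annotated each sketch applauded*.
Nested islands: the RC island is itself inside an adjunct island, so wide scope is doubly excluded.
There is no licit LF on which *each sketch* c-commands *some lawyer*.

No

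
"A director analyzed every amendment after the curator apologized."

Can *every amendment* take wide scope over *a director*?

Yes

*every amendment* is a matrix argument; the adjunct is an island but the target quantifier is outside it.
Nothing blocks QR of the lower DP to a position above the higher one, so inverse scope is available.
So *every amendment* > *a director* is among the available readings.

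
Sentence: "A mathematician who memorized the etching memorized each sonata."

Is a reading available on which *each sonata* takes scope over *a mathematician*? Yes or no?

The RC *who memorized the etching* is an island, but *each sonata* is not inside it — it is the matrix object, a clausemate of *a mathematician*.
Since no island is crossed, the inverse ordering is licensed alongside surface scope.
Both orderings are possible: *a mathematician* > *each sonata* and *each sonata* > *a mathematician*.

Yes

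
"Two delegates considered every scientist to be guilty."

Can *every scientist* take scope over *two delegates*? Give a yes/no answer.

Yes

The ECM infinitive is scope-transparent — *every scientist* is free to raise above *two delegates*.
No island intervenes, so both surface and inverse scope are derivable.
The sentence is scopally ambiguous between *two delegates* > *every scientist* and *every scientist* > *two delegates*.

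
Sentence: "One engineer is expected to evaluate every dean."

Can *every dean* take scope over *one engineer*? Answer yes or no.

Infinitival complements of raising predicates do not block QR; *every dean* and *one engineer* are effectively clausemates.
Since no island is crossed, the inverse ordering is licensed alongside surface scope.

Yes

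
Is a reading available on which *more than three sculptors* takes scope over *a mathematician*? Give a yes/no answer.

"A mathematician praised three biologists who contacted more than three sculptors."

*more than three sculptors* is embedded in the relative clause *who contacted more than three sculptors* modifying *three biologists*.
Relative clauses block scope extraction: QR cannot target a position outside the modified NP.
The inverse ordering *more than three sculptors* > *a mathematician* is therefore underivable.

No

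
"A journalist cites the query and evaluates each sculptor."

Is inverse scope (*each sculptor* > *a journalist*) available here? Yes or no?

No

*each sculptor* is embedded in one conjunct of the coordinate structure (*evaluates each sculptor*).
QR out of a conjunct would have to apply non-ATB, which the CSC forbids.
*each sculptor* > *a journalist* would require crossing that boundary, which is illicit.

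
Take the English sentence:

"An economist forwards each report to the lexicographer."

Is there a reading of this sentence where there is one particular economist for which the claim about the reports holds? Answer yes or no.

Yes

The paraphrase describes the scope ordering *an economist* > *each report*.
That is the surface-scope ordering, which is always one of the available readings — island constraints only ever restrict inverse scope.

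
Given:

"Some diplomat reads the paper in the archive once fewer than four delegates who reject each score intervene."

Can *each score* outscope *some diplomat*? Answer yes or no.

*each score* occurs within the relative clause *who reject each score*, which is itself inside the adjunct *once fewer than four delegates who reject each score intervene*.
Even if one barrier were somehow void, the other would still block QR.
The inverse ordering *each score* > *some diplomat* is therefore underivable.

No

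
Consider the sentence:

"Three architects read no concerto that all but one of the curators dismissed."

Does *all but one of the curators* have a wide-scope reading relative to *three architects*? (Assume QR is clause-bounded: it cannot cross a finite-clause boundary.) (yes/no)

No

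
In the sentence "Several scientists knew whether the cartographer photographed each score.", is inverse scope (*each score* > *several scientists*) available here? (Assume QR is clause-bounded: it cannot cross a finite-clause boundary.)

No

Structurally, *each score* is inside the embedded question *whether the cartographer photographed each score*.
The wh-island constraint blocks QR out of an embedded interrogative.
So *each score* cannot raise high enough to outscope *several scientists*; only the surface ordering *several scientists* > *each score* is available.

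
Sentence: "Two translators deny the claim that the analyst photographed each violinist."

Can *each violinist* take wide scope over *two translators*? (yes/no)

*each violinist* sits inside the complex NP *the claim that the analyst photographed each violinist*.
A that-clause complement to a noun is an island; QR cannot cross the NP boundary.
*each violinist* is confined to the island and cannot take scope over *two translators*.

No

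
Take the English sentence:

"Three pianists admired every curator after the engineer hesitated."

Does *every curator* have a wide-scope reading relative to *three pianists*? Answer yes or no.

Although there is an adjunct clause, *every curator* is in the main clause, not inside the adjunct.
With no island boundary between them, the object can take inverse scope over the subject via ordinary QR within the clause.

Yes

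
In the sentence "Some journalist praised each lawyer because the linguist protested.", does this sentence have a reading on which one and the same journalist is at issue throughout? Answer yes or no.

Yes

That reading corresponds to *some journalist* > *each lawyer*.
That is the surface-scope ordering, which is always one of the available readings — island constraints only ever restrict inverse scope.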